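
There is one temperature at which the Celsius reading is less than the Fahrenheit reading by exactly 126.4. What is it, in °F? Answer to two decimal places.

Let F be the Fahrenheit reading. The Celsius reading is C = 5/9·F - 17.7778.
Require C - F = -126.4: (-4/9)·F - 17.7778 = -126.4.
F = (-126.4 + 17.7778) / (-4/9) = 244.40.

244.40°F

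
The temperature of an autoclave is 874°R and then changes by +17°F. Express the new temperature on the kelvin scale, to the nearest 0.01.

495.00 K

Initial temperature in Celsius: (874 - 491.67) × 5/9 = 212.4056°C.
The 17°F change is an interval, so only the factor 5/9 applies: +17 × 5/9 = +9.4444°C.
Final Celsius temperature: 212.4056 + 9.4444 = 221.8500°C.
In kelvin: 221.8500 + 273.15 = 495.00 K.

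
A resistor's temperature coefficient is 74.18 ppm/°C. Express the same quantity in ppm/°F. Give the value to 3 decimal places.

41.211 ppm/°F

The quantity depends on a temperature interval, so only the ratio of degree sizes applies; the offset between the scales is irrelevant.
A change of 1°F is a change of 5/9°C, so per °F the value is 74.18 × 5/9 = 41.211.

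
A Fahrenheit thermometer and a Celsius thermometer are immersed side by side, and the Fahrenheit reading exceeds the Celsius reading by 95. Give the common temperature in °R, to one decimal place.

Let x be the Fahrenheit reading; then the Celsius reading is 5/9·x - 17.7778.
(5/9·x - 17.7778) - x = -95  ⇒  (-4/9)·x = -77.2222  ⇒  x = 173.7500°F.
In Celsius: (173.75 - 32) × 5/9 = 78.7500°C.
In Rankine: 78.7500 × 1.8 + 491.67 = 633.4°R.

633.4°R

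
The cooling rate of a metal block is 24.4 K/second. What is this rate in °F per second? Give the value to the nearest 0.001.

Since only a temperature interval is involved, the additive offset between the scales drops out.
A change of 1 K is a change of 1.8°F, so 24.4 × 1.8 = 43.920.

43.920 °F/second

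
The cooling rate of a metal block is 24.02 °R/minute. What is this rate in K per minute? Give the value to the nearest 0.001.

Since only a temperature interval is involved, the additive offset between the scales drops out.
A change of 1°R is a change of 5/9 K, so 24.02 × 5/9 = 13.344.

13.344 K/minute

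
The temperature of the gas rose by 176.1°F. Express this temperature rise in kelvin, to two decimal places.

97.83 K

For a temperature interval the offset drops out; only the factor 5/9 applies.
176.1 × 5/9 = 97.83.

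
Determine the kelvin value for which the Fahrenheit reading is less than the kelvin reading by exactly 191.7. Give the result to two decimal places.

334.96 K

Let K be the kelvin reading. The Fahrenheit reading is F = 1.8·K - 459.67.
Require F - K = -191.7: (0.8)·K - 459.67 = -191.7.
K = (-191.7 + 459.67) / (0.8) = 334.96.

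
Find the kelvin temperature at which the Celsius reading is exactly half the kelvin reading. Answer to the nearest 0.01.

546.30 K

Let K be the kelvin reading. The Celsius reading is C = 1·K - 273.15.
Require C = 0.5·K: 1·K - 273.15 = 0.5·K.
(0.5)·K = 273.15  ⇒  K = 546.30.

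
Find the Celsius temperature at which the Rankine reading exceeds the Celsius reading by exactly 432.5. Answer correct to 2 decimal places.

Let C be the Celsius reading. The Rankine reading is R = 1.8·C + 491.67.
Require R - C = 432.5: (0.8)·C + 491.67 = 432.5.
C = (432.5 - 491.67) / (0.8) = -73.96.

-73.96°C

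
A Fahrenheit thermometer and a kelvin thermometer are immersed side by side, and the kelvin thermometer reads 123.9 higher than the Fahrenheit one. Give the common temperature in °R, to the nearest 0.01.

755.48°R

Let x be the Fahrenheit reading; then the kelvin reading is 5/9·x + 255.372.
(5/9·x + 255.372) - x = 123.9  ⇒  (-4/9)·x = -131.472  ⇒  x = 295.8125°F.
In Celsius: (295.8125 - 32) × 5/9 = 146.5625°C.
In Rankine: 146.5625 × 1.8 + 491.67 = 755.48°R.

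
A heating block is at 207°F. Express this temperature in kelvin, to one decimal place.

370.4 K

In Celsius: (207 - 32) × 5/9 = 97.2222°C.
In kelvin: 97.2222 + 273.15 = 370.4 K.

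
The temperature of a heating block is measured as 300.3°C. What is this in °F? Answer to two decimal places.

572.54°F

In Fahrenheit: 300.3000 × 1.8 + 32 = 572.54°F.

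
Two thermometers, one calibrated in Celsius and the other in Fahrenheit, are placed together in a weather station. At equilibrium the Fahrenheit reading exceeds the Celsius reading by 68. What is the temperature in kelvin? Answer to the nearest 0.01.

Let x be the Celsius reading; then the Fahrenheit reading is 1.8·x + 32.
(1.8·x + 32) - x = 68  ⇒  (0.8)·x = 36  ⇒  x = 45.0000°C.
In kelvin: 45.0000 + 273.15 = 318.15 K.

318.15 K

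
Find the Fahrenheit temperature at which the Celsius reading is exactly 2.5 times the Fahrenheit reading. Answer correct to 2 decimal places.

-9.14°F

Let F be the Fahrenheit reading. The Celsius reading is C = 5/9·F - 17.7778.
Require C = 2.5·F: 5/9·F - 17.7778 = 2.5·F.
(-35/18)·F = 17.7778  ⇒  F = -9.14.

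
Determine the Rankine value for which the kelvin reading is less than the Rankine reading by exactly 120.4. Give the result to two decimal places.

Let R be the Rankine reading. The kelvin reading is K = 5/9·R.
Require K - R = -120.4: (-4/9)·R = -120.4.
R = (-120.4) / (-4/9) = 270.90.

270.90°R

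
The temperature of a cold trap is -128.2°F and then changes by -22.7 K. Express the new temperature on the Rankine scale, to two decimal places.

290.61°R

Initial temperature in Celsius: (-128.2 - 32) × 5/9 = -89.0000°C.
The 22.7 K change is an interval; Kelvin and Celsius degrees are the same size, so ΔC = -22.7°C.
Final Celsius temperature: -89.0000 - 22.7000 = -111.7000°C.
In Rankine: -111.7000 × 1.8 + 491.67 = 290.61°R.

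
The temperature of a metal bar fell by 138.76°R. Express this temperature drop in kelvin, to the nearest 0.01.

77.09 K

For a temperature interval the offset drops out; only the factor 5/9 applies.
138.76 × 5/9 = 77.09.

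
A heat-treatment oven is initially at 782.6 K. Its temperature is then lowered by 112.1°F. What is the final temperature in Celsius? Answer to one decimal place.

447.2°C

Initial temperature in Celsius: 782.6 - 273.15 = 509.4500°C.
The 112.1°F change is an interval, so only the factor 5/9 applies: -112.1 × 5/9 = -62.2778°C.
Final Celsius temperature: 509.4500 - 62.2778 = 447.1722°C.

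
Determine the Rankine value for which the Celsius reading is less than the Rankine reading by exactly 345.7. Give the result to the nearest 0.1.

Let R be the Rankine reading. The Celsius reading is C = 5/9·R - 273.15.
Require C - R = -345.7: (-4/9)·R - 273.15 = -345.7.
R = (-345.7 + 273.15) / (-4/9) = 163.2.

163.2°R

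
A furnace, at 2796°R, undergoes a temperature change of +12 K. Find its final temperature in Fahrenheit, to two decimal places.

Initial temperature in Celsius: (2796 - 491.67) × 5/9 = 1280.1833°C.
The 12 K change is an interval; Kelvin and Celsius degrees are the same size, so ΔC = +12°C.
Final Celsius temperature: 1280.1833 + 12.0000 = 1292.1833°C.
In Fahrenheit: 1292.1833 × 1.8 + 32 = 2357.93°F.

2357.93°F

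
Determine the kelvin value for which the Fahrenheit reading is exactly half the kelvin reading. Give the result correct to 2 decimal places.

353.59 K

Let K be the kelvin reading. The Fahrenheit reading is F = 1.8·K - 459.67.
Require F = 0.5·K: 1.8·K - 459.67 = 0.5·K.
(1.3)·K = 459.67  ⇒  K = 353.59.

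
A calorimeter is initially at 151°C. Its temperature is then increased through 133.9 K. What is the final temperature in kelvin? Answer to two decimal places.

The 133.9 K change is an interval; Kelvin and Celsius degrees are the same size, so ΔC = +133.9°C.
Final Celsius temperature: 151.0000 + 133.9000 = 284.9000°C.
In kelvin: 284.9000 + 273.15 = 558.05 K.

558.05 K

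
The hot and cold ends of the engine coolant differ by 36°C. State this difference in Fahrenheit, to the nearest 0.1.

64.8°F

For a temperature interval the offset drops out; only the factor 1.8 applies.
36 × 1.8 = 64.8.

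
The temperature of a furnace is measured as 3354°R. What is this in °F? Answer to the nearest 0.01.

2894.33°F

In Celsius: (3354 - 491.67) × 5/9 = 1590.1833°C.
In Fahrenheit: 1590.1833 × 1.8 + 32 = 2894.33°F.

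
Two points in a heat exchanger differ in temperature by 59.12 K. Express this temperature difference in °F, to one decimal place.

Only the scale ratio 1.8 matters for a change in temperature.
59.12 × 1.8 = 106.4.

106.4°F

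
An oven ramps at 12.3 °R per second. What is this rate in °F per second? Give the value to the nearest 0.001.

12.300 °F/second

Since only a temperature interval is involved, the additive offset between the scales drops out.
A change of 1°R is a change of 1°F, so 12.3 × 1 = 12.300.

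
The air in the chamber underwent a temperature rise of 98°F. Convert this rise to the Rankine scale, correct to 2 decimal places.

98.00°R

Fahrenheit and Rankine degrees are the same size, so the interval is unchanged: 98.00.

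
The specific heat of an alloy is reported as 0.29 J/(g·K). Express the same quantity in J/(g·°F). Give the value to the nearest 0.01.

0.16 J/(g·°F)

The quantity depends on a temperature interval, so only the ratio of degree sizes applies; the offset between the scales is irrelevant.
A change of 1°F is a change of 5/9 K, so per °F the value is 0.29 × 5/9 = 0.16.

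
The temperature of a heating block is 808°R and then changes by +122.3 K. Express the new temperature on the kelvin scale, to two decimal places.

Initial temperature in Celsius: (808 - 491.67) × 5/9 = 175.7389°C.
The 122.3 K change is an interval; Kelvin and Celsius degrees are the same size, so ΔC = +122.3°C.
Final Celsius temperature: 175.7389 + 122.3000 = 298.0389°C.
In kelvin: 298.0389 + 273.15 = 571.19 K.

571.19 K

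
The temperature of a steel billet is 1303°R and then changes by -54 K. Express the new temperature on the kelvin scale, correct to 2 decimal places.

Initial temperature in Celsius: (1303 - 491.67) × 5/9 = 450.7389°C.
The 54 K change is an interval; Kelvin and Celsius degrees are the same size, so ΔC = -54°C.
Final Celsius temperature: 450.7389 - 54.0000 = 396.7389°C.
In kelvin: 396.7389 + 273.15 = 669.89 K.

669.89 K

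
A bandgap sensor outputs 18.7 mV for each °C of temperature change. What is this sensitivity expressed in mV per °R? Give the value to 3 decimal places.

Since only a temperature interval is involved, the additive offset between the scales drops out.
A change of 1°R is a change of 5/9°C, so per °R the value is 18.7 × 5/9 = 10.389.

10.389 mV per °R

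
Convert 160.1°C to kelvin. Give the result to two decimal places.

433.25 K

In kelvin: 160.1000 + 273.15 = 433.25 K.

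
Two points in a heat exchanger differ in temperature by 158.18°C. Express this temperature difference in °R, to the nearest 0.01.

Only the scale ratio 1.8 matters for a change in temperature.
158.18 × 1.8 = 284.72.

284.72°R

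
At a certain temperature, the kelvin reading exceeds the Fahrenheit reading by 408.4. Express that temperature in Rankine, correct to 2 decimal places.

115.36°R

Let x be the kelvin reading; then the Fahrenheit reading is 1.8·x - 459.67.
(1.8·x - 459.67) - x = -408.4  ⇒  (0.8)·x = 51.27  ⇒  x = 64.0875 K.
In Celsius: 64.0875 - 273.15 = -209.0625°C.
In Rankine: -209.0625 × 1.8 + 491.67 = 115.36°R.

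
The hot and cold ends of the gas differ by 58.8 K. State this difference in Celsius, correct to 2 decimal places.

Kelvin and Celsius degrees are the same size, so the interval is unchanged: 58.80.

58.80°C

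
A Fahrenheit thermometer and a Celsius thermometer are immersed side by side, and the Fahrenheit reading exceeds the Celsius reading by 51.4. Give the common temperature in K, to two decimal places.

297.40 K

Let x be the Fahrenheit reading; then the Celsius reading is 5/9·x - 17.7778.
(5/9·x - 17.7778) - x = -51.4  ⇒  (-4/9)·x = -33.6222  ⇒  x = 75.6500°F.
In Celsius: (75.65 - 32) × 5/9 = 24.2500°C.
In kelvin: 24.2500 + 273.15 = 297.40 K.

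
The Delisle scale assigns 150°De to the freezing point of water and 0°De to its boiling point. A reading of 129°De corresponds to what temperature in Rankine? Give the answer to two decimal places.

Linear interpolation between the fixed points: C = (129 - 150) × 100 / (0 - 150) = 14.0000°C.
Then 14.0000 × 1.8 + 491.67 = 516.87°R.

516.87°R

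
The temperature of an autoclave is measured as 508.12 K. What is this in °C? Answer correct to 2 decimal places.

In Celsius: 508.12 - 273.15 = 234.9700°C.

234.97°C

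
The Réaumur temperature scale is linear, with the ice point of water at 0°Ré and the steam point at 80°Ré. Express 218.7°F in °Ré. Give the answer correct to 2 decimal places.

First in Celsius: (218.7 - 32) × 5/9 = 103.7222°C.
Linearly onto the Réaumur scale: 0 + (103.7222 / 100) × (80 - 0) = 82.98°Ré.

82.98°Ré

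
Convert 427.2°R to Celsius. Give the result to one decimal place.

-35.8°C

In Celsius: (427.2 - 491.67) × 5/9 = -35.8167°C.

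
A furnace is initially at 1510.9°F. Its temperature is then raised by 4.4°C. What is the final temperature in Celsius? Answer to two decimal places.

Initial temperature in Celsius: (1510.9 - 32) × 5/9 = 821.6111°C.
Final Celsius temperature: 821.6111 + 4.4000 = 826.0111°C.

826.01°C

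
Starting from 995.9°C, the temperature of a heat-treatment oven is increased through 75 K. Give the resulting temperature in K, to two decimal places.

1344.05 K

The 75 K change is an interval; Kelvin and Celsius degrees are the same size, so ΔC = +75°C.
Final Celsius temperature: 995.9000 + 75.0000 = 1070.9000°C.
In kelvin: 1070.9000 + 273.15 = 1344.05 K.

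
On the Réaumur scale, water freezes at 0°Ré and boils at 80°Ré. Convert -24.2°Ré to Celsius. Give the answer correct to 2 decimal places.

-30.25°C

Linear interpolation between the fixed points: C = (-24.2 - 0) × 100 / (80 - 0) = -30.2500°C.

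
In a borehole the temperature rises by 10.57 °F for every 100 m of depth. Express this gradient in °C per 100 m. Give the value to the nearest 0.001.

5.872 °C/100 m

Since only a temperature interval is involved, the additive offset between the scales drops out.
A change of 1°F is a change of 5/9°C, so 10.57 × 5/9 = 5.872.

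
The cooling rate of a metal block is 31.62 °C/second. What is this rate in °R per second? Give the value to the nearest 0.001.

The quantity depends on a temperature interval, so only the ratio of degree sizes applies; the offset between the scales is irrelevant.
A change of 1°C is a change of 1.8°R, so 31.62 × 1.8 = 56.916.

56.916 °R/second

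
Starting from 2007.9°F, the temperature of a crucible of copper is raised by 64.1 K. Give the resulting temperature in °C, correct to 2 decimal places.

1161.82°C

Initial temperature in Celsius: (2007.9 - 32) × 5/9 = 1097.7222°C.
The 64.1 K change is an interval; Kelvin and Celsius degrees are the same size, so ΔC = +64.1°C.
Final Celsius temperature: 1097.7222 + 64.1000 = 1161.8222°C.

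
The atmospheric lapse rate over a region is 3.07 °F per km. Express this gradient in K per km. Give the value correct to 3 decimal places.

1.706 K/km

The quantity depends on a temperature interval, so only the ratio of degree sizes applies; the offset between the scales is irrelevant.
A change of 1°F is a change of 5/9 K, so 3.07 × 5/9 = 1.706.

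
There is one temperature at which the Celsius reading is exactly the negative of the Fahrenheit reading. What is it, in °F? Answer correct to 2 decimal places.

Let F be the Fahrenheit reading. The Celsius reading is C = 5/9·F - 17.7778.
Require C = -1·F: 5/9·F - 17.7778 = -1·F.
(14/9)·F = 17.7778  ⇒  F = 11.43.

11.43°F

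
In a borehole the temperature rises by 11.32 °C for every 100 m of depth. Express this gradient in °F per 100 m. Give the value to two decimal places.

Since only a temperature interval is involved, the additive offset between the scales drops out.
A change of 1°C is a change of 1.8°F, so 11.32 × 1.8 = 20.38.

20.38 °F/100 m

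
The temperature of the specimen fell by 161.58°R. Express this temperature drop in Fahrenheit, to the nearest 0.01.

161.58°F

Rankine and Fahrenheit degrees are the same size, so the interval is unchanged: 161.58.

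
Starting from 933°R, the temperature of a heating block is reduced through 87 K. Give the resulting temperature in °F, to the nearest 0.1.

316.7°F

Initial temperature in Celsius: (933 - 491.67) × 5/9 = 245.1833°C.
The 87 K change is an interval; Kelvin and Celsius degrees are the same size, so ΔC = -87°C.
Final Celsius temperature: 245.1833 - 87.0000 = 158.1833°C.
In Fahrenheit: 158.1833 × 1.8 + 32 = 316.7°F.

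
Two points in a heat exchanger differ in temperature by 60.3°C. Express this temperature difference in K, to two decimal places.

60.30 K

Celsius and kelvin degrees are the same size, so the interval is unchanged: 60.30.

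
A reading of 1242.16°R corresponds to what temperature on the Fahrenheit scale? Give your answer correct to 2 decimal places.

In Celsius: (1242.16 - 491.67) × 5/9 = 416.9389°C.
In Fahrenheit: 416.9389 × 1.8 + 32 = 782.49°F.

782.49°F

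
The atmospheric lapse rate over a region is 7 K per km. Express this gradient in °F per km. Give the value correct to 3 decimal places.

The quantity depends on a temperature interval, so only the ratio of degree sizes applies; the offset between the scales is irrelevant.
A change of 1 K is a change of 1.8°F, so 7 × 1.8 = 12.600.

12.600 °F/km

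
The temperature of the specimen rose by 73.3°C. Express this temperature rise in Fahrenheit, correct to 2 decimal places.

131.94°F

Only the scale ratio 1.8 matters for a change in temperature.
73.3 × 1.8 = 131.94.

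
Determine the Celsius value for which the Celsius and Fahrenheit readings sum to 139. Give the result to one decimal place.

Let C be the Celsius reading. The Fahrenheit reading is F = 1.8·C + 32.
Require C + F = 139: (2.8)·C + 32 = 139.
C = (139 - 32) / (2.8) = 38.2.

38.2°C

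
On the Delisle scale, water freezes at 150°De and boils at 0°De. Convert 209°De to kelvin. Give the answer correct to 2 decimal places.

233.82 K

Linear interpolation between the fixed points: C = (209 - 150) × 100 / (0 - 150) = -39.3333°C.
Then -39.3333 + 273.15 = 233.82 K.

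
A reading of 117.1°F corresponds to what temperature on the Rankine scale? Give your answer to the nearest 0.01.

576.77°R

In Celsius: (117.1 - 32) × 5/9 = 47.2778°C.
In Rankine: 47.2778 × 1.8 + 491.67 = 576.77°R.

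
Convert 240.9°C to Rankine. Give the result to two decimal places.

925.29°R

In Rankine: 240.9000 × 1.8 + 491.67 = 925.29°R.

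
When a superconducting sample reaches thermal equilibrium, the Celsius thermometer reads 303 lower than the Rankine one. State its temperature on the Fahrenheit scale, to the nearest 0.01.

Let x be the Rankine reading; then the Celsius reading is 5/9·x - 273.15.
(5/9·x - 273.15) - x = -303  ⇒  (-4/9)·x = -29.85  ⇒  x = 67.1625°R.
In Celsius: (67.1625 - 491.67) × 5/9 = -235.8375°C.
In Fahrenheit: -235.8375 × 1.8 + 32 = -392.51°F.

-392.51°F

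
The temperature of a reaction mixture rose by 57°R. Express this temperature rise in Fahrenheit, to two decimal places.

57.00°F

Rankine and Fahrenheit degrees are the same size, so the interval is unchanged: 57.00.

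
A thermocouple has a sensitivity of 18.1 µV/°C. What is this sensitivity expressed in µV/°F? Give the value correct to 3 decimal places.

10.056 µV/°F

Since only a temperature interval is involved, the additive offset between the scales drops out.
A change of 1°F is a change of 5/9°C, so per °F the value is 18.1 × 5/9 = 10.056.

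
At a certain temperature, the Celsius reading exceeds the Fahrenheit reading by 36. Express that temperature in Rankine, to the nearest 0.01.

338.67°R

Let x be the Fahrenheit reading; then the Celsius reading is 5/9·x - 17.7778.
(5/9·x - 17.7778) - x = 36  ⇒  (-4/9)·x = 53.7778  ⇒  x = -121.0000°F.
In Celsius: (-121 - 32) × 5/9 = -85.0000°C.
In Rankine: -85.0000 × 1.8 + 491.67 = 338.67°R.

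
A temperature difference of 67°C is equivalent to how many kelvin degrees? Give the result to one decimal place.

Celsius and kelvin degrees are the same size, so the interval is unchanged: 67.0.

67.0 K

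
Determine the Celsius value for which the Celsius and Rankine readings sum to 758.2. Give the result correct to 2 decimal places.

95.19°C

Let C be the Celsius reading. The Rankine reading is R = 1.8·C + 491.67.
Require C + R = 758.2: (2.8)·C + 491.67 = 758.2.
C = (758.2 - 491.67) / (2.8) = 95.19.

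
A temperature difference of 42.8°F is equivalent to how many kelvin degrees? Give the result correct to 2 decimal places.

For a temperature interval the offset drops out; only the factor 5/9 applies.
42.8 × 5/9 = 23.78.

23.78 K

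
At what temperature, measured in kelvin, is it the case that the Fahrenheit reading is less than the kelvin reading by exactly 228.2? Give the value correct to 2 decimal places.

Let K be the kelvin reading. The Fahrenheit reading is F = 1.8·K - 459.67.
Require F - K = -228.2: (0.8)·K - 459.67 = -228.2.
K = (-228.2 + 459.67) / (0.8) = 289.34.

289.34 K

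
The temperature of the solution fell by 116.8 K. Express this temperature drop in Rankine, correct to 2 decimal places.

210.24°R

For a temperature interval the offset drops out; only the factor 1.8 applies.
116.8 × 1.8 = 210.24.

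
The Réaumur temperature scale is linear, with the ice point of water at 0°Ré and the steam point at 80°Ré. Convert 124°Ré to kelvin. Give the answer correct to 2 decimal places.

428.15 K

Linear interpolation between the fixed points: C = (124 - 0) × 100 / (80 - 0) = 155.0000°C.
Then 155.0000 + 273.15 = 428.15 K.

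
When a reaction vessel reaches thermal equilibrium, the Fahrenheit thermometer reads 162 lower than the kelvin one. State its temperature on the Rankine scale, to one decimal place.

669.8°R

Let x be the kelvin reading; then the Fahrenheit reading is 1.8·x - 459.67.
(1.8·x - 459.67) - x = -162  ⇒  (0.8)·x = 297.67  ⇒  x = 372.0875 K.
In Celsius: 372.0875 - 273.15 = 98.9375°C.
In Rankine: 98.9375 × 1.8 + 491.67 = 669.8°R.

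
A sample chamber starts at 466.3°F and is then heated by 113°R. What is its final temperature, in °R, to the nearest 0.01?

1038.97°R

Initial temperature in Celsius: (466.3 - 32) × 5/9 = 241.2778°C.
The 113°R change is an interval, so only the factor 5/9 applies: +113 × 5/9 = +62.7778°C.
Final Celsius temperature: 241.2778 + 62.7778 = 304.0556°C.
In Rankine: 304.0556 × 1.8 + 491.67 = 1038.97°R.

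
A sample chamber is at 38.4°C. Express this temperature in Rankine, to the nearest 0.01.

560.79°R

In Rankine: 38.4000 × 1.8 + 491.67 = 560.79°R.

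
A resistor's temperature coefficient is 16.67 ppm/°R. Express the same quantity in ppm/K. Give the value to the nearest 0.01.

30.01 ppm/K

Since only a temperature interval is involved, the additive offset between the scales drops out.
A change of 1 K is a change of 1.8°R, so per K the value is 16.67 × 1.8 = 30.01.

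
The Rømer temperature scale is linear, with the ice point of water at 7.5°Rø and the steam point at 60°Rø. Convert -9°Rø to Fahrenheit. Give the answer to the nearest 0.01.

-24.57°F

Linear interpolation between the fixed points: C = (-9 - 7.5) × 100 / (60 - 7.5) = -31.4286°C.
Then -31.4286 × 1.8 + 32 = -24.57°F.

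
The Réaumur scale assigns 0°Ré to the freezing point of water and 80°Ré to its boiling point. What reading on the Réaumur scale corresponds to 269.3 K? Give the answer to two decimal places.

First in Celsius: 269.3 - 273.15 = -3.8500°C.
Linearly onto the Réaumur scale: 0 + (-3.8500 / 100) × (80 - 0) = -3.08°Ré.

-3.08°Ré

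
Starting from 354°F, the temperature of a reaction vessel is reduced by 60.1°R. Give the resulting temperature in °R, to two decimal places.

Initial temperature in Celsius: (354 - 32) × 5/9 = 178.8889°C.
The 60.1°R change is an interval, so only the factor 5/9 applies: -60.1 × 5/9 = -33.3889°C.
Final Celsius temperature: 178.8889 - 33.3889 = 145.5000°C.
In Rankine: 145.5000 × 1.8 + 491.67 = 753.57°R.

753.57°R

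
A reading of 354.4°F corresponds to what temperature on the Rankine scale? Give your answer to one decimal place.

814.1°R

In Celsius: (354.4 - 32) × 5/9 = 179.1111°C.
In Rankine: 179.1111 × 1.8 + 491.67 = 814.1°R.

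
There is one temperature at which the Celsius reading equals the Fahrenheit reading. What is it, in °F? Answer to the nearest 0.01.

Let F be the Fahrenheit reading. The Celsius reading is C = 5/9·F - 17.7778.
Set C = F: 5/9·F - 17.7778 = F.
(-4/9)·F = 17.7778  ⇒  F = -40.00.

-40.00°F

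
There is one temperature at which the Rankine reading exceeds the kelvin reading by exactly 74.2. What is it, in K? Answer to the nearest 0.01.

Let K be the kelvin reading. The Rankine reading is R = 1.8·K.
Require R - K = 74.2: (0.8)·K = 74.2.
K = (74.2) / (0.8) = 92.75.

92.75 K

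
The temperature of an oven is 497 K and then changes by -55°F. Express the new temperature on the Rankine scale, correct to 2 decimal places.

839.60°R

Initial temperature in Celsius: 497 - 273.15 = 223.8500°C.
The 55°F change is an interval, so only the factor 5/9 applies: -55 × 5/9 = -30.5556°C.
Final Celsius temperature: 223.8500 - 30.5556 = 193.2944°C.
In Rankine: 193.2944 × 1.8 + 491.67 = 839.60°R.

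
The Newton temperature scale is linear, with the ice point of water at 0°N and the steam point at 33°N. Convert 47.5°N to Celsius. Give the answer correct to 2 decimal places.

143.94°C

Linear interpolation between the fixed points: C = (47.5 - 0) × 100 / (33 - 0) = 143.9394°C.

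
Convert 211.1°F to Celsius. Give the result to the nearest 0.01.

99.50°C

In Celsius: (211.1 - 32) × 5/9 = 99.5000°C.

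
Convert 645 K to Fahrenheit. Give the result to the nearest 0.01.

In Celsius: 645 - 273.15 = 371.8500°C.
In Fahrenheit: 371.8500 × 1.8 + 32 = 701.33°F.

701.33°F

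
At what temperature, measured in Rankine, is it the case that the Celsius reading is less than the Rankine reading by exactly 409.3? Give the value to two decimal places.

Let R be the Rankine reading. The Celsius reading is C = 5/9·R - 273.15.
Require C - R = -409.3: (-4/9)·R - 273.15 = -409.3.
R = (-409.3 + 273.15) / (-4/9) = 306.34.

306.34°R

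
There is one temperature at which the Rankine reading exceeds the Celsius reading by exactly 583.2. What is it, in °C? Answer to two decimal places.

114.41°C

Let C be the Celsius reading. The Rankine reading is R = 1.8·C + 491.67.
Require R - C = 583.2: (0.8)·C + 491.67 = 583.2.
C = (583.2 - 491.67) / (0.8) = 114.41.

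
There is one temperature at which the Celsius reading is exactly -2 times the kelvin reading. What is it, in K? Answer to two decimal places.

91.05 K

Let K be the kelvin reading. The Celsius reading is C = 1·K - 273.15.
Require C = -2·K: 1·K - 273.15 = -2·K.
(3)·K = 273.15  ⇒  K = 91.05.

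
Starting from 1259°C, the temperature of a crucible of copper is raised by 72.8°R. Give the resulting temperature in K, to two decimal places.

The 72.8°R change is an interval, so only the factor 5/9 applies: +72.8 × 5/9 = +40.4444°C.
Final Celsius temperature: 1259.0000 + 40.4444 = 1299.4444°C.
In kelvin: 1299.4444 + 273.15 = 1572.59 K.

1572.59 K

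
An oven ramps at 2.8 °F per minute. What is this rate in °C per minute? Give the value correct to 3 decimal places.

Since only a temperature interval is involved, the additive offset between the scales drops out.
A change of 1°F is a change of 5/9°C, so 2.8 × 5/9 = 1.556.

1.556 °C/minute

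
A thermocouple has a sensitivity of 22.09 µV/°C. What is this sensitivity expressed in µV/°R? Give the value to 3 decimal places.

12.272 µV/°R

The quantity depends on a temperature interval, so only the ratio of degree sizes applies; the offset between the scales is irrelevant.
A change of 1°R is a change of 5/9°C, so per °R the value is 22.09 × 5/9 = 12.272.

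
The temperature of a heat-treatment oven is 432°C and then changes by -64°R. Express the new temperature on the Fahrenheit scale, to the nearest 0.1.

745.6°F

The 64°R change is an interval, so only the factor 5/9 applies: -64 × 5/9 = -35.5556°C.
Final Celsius temperature: 432.0000 - 35.5556 = 396.4444°C.
In Fahrenheit: 396.4444 × 1.8 + 32 = 745.6°F.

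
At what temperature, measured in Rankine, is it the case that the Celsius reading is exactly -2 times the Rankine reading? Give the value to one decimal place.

106.9°R

Let R be the Rankine reading. The Celsius reading is C = 5/9·R - 273.15.
Require C = -2·R: 5/9·R - 273.15 = -2·R.
(23/9)·R = 273.15  ⇒  R = 106.9.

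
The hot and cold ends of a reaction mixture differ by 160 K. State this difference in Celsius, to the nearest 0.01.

160.00°C

Kelvin and Celsius degrees are the same size, so the interval is unchanged: 160.00.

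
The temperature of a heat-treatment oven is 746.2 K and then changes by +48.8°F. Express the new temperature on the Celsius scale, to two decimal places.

Initial temperature in Celsius: 746.2 - 273.15 = 473.0500°C.
The 48.8°F change is an interval, so only the factor 5/9 applies: +48.8 × 5/9 = +27.1111°C.
Final Celsius temperature: 473.0500 + 27.1111 = 500.1611°C.

500.16°C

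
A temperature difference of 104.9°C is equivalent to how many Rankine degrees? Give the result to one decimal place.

188.8°R

For a temperature interval the offset drops out; only the factor 1.8 applies.
104.9 × 1.8 = 188.8.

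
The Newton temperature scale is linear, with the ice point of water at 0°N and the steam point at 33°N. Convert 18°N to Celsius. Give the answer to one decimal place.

54.5°C

Linear interpolation between the fixed points: C = (18 - 0) × 100 / (33 - 0) = 54.5455°C.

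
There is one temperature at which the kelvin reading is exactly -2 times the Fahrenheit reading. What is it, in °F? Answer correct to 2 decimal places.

Let F be the Fahrenheit reading. The kelvin reading is K = 5/9·F + 255.372.
Require K = -2·F: 5/9·F + 255.372 = -2·F.
(23/9)·F = -255.372  ⇒  F = -99.93.

-99.93°F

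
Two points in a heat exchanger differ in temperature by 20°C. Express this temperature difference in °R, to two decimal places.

An interval of 1°C corresponds to 1.8°R.
20 × 1.8 = 36.00.

36.00°R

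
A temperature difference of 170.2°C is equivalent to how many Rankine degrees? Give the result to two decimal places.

306.36°R

An interval of 1°C corresponds to 1.8°R.
170.2 × 1.8 = 306.36.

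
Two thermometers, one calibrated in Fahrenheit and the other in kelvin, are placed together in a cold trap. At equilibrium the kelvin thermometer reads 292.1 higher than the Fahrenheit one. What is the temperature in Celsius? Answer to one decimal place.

-63.7°C

Let x be the Fahrenheit reading; then the kelvin reading is 5/9·x + 255.372.
(5/9·x + 255.372) - x = 292.1  ⇒  (-4/9)·x = 36.7278  ⇒  x = -82.6375°F.
In Celsius: (-82.6375 - 32) × 5/9 = -63.7°C.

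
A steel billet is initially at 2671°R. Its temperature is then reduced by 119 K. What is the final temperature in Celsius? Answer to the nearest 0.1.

Initial temperature in Celsius: (2671 - 491.67) × 5/9 = 1210.7389°C.
The 119 K change is an interval; Kelvin and Celsius degrees are the same size, so ΔC = -119°C.
Final Celsius temperature: 1210.7389 - 119.0000 = 1091.7389°C.

1091.7°C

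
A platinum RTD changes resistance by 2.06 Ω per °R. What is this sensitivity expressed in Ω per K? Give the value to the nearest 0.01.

The quantity depends on a temperature interval, so only the ratio of degree sizes applies; the offset between the scales is irrelevant.
A change of 1 K is a change of 1.8°R, so per K the value is 2.06 × 1.8 = 3.71.

3.71 Ω per K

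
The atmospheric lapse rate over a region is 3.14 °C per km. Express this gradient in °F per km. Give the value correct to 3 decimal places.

Since only a temperature interval is involved, the additive offset between the scales drops out.
A change of 1°C is a change of 1.8°F, so 3.14 × 1.8 = 5.652.

5.652 °F/km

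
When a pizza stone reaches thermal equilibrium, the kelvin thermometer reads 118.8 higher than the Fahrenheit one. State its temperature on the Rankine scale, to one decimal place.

Let x be the Fahrenheit reading; then the kelvin reading is 5/9·x + 255.372.
(5/9·x + 255.372) - x = 118.8  ⇒  (-4/9)·x = -136.572  ⇒  x = 307.2875°F.
In Celsius: (307.2875 - 32) × 5/9 = 152.9375°C.
In Rankine: 152.9375 × 1.8 + 491.67 = 767.0°R.

767.0°R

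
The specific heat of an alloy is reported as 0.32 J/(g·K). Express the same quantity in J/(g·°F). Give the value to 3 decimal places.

0.178 J/(g·°F)

The quantity depends on a temperature interval, so only the ratio of degree sizes applies; the offset between the scales is irrelevant.
A change of 1°F is a change of 5/9 K, so per °F the value is 0.32 × 5/9 = 0.178.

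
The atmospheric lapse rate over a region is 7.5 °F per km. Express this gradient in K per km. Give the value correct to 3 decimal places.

The quantity depends on a temperature interval, so only the ratio of degree sizes applies; the offset between the scales is irrelevant.
A change of 1°F is a change of 5/9 K, so 7.5 × 5/9 = 4.167.

4.167 K/km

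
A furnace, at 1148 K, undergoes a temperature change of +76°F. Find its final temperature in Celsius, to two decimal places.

Initial temperature in Celsius: 1148 - 273.15 = 874.8500°C.
The 76°F change is an interval, so only the factor 5/9 applies: +76 × 5/9 = +42.2222°C.
Final Celsius temperature: 874.8500 + 42.2222 = 917.0722°C.

917.07°C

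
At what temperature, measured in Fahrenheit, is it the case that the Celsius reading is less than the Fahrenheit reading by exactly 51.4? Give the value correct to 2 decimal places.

75.65°F

Let F be the Fahrenheit reading. The Celsius reading is C = 5/9·F - 17.7778.
Require C - F = -51.4: (-4/9)·F - 17.7778 = -51.4.
F = (-51.4 + 17.7778) / (-4/9) = 75.65.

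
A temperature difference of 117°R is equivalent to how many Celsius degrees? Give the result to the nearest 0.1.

65.0°C

An interval of 1°R corresponds to 5/9°C.
117 × 5/9 = 65.0.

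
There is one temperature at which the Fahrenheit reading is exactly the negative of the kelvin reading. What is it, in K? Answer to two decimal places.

164.17 K

Let K be the kelvin reading. The Fahrenheit reading is F = 1.8·K - 459.67.
Require F = -1·K: 1.8·K - 459.67 = -1·K.
(2.8)·K = 459.67  ⇒  K = 164.17.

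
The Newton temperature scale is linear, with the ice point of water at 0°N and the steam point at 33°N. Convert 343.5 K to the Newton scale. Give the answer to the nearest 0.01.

23.22°N

First in Celsius: 343.5 - 273.15 = 70.3500°C.
Linearly onto the Newton scale: 0 + (70.3500 / 100) × (33 - 0) = 23.22°N.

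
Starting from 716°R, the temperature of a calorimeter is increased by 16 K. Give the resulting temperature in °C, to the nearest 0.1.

140.6°C

Initial temperature in Celsius: (716 - 491.67) × 5/9 = 124.6278°C.
The 16 K change is an interval; Kelvin and Celsius degrees are the same size, so ΔC = +16°C.
Final Celsius temperature: 124.6278 + 16.0000 = 140.6278°C.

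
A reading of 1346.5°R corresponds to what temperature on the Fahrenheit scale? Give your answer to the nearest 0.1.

886.8°F

In Celsius: (1346.5 - 491.67) × 5/9 = 474.9056°C.
In Fahrenheit: 474.9056 × 1.8 + 32 = 886.8°F.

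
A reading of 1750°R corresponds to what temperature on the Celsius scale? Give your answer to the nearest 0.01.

In Celsius: (1750 - 491.67) × 5/9 = 699.0722°C.

699.07°C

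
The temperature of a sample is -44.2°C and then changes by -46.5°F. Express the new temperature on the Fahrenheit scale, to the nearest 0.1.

The 46.5°F change is an interval, so only the factor 5/9 applies: -46.5 × 5/9 = -25.8333°C.
Final Celsius temperature: -44.2000 - 25.8333 = -70.0333°C.
In Fahrenheit: -70.0333 × 1.8 + 32 = -94.1°F.

-94.1°F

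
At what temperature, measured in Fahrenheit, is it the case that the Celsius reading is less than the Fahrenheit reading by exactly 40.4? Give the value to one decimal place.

50.9°F

Let F be the Fahrenheit reading. The Celsius reading is C = 5/9·F - 17.7778.
Require C - F = -40.4: (-4/9)·F - 17.7778 = -40.4.
F = (-40.4 + 17.7778) / (-4/9) = 50.9.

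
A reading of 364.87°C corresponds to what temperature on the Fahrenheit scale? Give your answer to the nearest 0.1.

688.8°F

In Fahrenheit: 364.8700 × 1.8 + 32 = 688.8°F.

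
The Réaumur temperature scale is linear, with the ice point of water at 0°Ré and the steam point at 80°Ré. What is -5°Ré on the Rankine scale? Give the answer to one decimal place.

480.4°R

Linear interpolation between the fixed points: C = (-5 - 0) × 100 / (80 - 0) = -6.2500°C.
Then -6.2500 × 1.8 + 491.67 = 480.4°R.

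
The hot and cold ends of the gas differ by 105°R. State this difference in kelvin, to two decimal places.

For a temperature interval the offset drops out; only the factor 5/9 applies.
105 × 5/9 = 58.33.

58.33 K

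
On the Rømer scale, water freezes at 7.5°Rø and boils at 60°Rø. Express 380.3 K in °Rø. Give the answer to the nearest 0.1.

63.8°Rø

First in Celsius: 380.3 - 273.15 = 107.1500°C.
Linearly onto the Rømer scale: 7.5 + (107.1500 / 100) × (60 - 7.5) = 63.8°Rø.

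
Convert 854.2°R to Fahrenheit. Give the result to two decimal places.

394.53°F

In Celsius: (854.2 - 491.67) × 5/9 = 201.4056°C.
In Fahrenheit: 201.4056 × 1.8 + 32 = 394.53°F.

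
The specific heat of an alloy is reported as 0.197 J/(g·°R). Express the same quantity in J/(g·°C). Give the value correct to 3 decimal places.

Since only a temperature interval is involved, the additive offset between the scales drops out.
A change of 1°C is a change of 1.8°R, so per °C the value is 0.197 × 1.8 = 0.355.

0.355 J/(g·°C)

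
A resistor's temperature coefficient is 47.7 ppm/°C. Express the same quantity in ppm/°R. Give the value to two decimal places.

The quantity depends on a temperature interval, so only the ratio of degree sizes applies; the offset between the scales is irrelevant.
A change of 1°R is a change of 5/9°C, so per °R the value is 47.7 × 5/9 = 26.50.

26.50 ppm/°R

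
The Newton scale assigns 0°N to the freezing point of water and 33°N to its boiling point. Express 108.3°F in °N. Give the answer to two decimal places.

13.99°N

First in Celsius: (108.3 - 32) × 5/9 = 42.3889°C.
Linearly onto the Newton scale: 0 + (42.3889 / 100) × (33 - 0) = 13.99°N.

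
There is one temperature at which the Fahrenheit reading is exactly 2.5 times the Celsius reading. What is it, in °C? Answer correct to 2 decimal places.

45.71°C

Let C be the Celsius reading. The Fahrenheit reading is F = 1.8·C + 32.
Require F = 2.5·C: 1.8·C + 32 = 2.5·C.
(-0.7)·C = -32  ⇒  C = 45.71.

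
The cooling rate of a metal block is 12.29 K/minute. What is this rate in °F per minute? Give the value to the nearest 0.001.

22.122 °F/minute

Since only a temperature interval is involved, the additive offset between the scales drops out.
A change of 1 K is a change of 1.8°F, so 12.29 × 1.8 = 22.122.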